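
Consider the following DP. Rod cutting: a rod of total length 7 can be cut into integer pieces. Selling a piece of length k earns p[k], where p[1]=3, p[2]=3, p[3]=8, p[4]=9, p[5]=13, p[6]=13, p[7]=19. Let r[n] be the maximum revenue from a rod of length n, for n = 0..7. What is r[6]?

   n    0    1    2    3    4    5    6    7
r[n]    0    3    6    9   12   15   18   21

18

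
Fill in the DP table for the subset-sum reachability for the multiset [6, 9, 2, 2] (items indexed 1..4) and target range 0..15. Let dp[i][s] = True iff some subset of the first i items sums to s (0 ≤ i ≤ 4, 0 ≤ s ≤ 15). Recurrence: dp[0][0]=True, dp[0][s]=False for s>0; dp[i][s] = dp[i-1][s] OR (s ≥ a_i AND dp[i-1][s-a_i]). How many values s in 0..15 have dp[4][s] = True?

10

i\s   0   1   2   3   4   5   6   7   8   9  10  11  12  13  14  15
  0   T   F   F   F   F   F   F   F   F   F   F   F   F   F   F   F
  1   T   F   F   F   F   F   T   F   F   F   F   F   F   F   F   F
  2   T   F   F   F   F   F   T   F   F   T   F   F   F   F   F   T
  3   T   F   T   F   F   F   T   F   T   T   F   T   F   F   F   T
  4   T   F   T   F   T   F   T   F   T   T   T   T   F   T   F   T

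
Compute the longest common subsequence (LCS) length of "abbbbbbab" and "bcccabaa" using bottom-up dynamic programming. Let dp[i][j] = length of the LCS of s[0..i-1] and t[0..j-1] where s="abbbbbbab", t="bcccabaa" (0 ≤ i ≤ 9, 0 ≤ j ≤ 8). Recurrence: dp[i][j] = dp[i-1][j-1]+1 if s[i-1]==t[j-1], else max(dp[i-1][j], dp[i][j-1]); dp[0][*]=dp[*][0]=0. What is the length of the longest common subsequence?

3

   ''  b  c  c  c  a  b  a  a
''  0  0  0  0  0  0  0  0  0
 a  0  0  0  0  0  1  1  1  1
 b  0  1  1  1  1  1  2  2  2
 b  0  1  1  1  1  1  2  2  2
 b  0  1  1  1  1  1  2  2  2
 b  0  1  1  1  1  1  2  2  2
 b  0  1  1  1  1  1  2  2  2
 b  0  1  1  1  1  1  2  2  2
 a  0  1  1  1  1  2  2  3  3
 b  0  1  1  1  1  2  3  3  3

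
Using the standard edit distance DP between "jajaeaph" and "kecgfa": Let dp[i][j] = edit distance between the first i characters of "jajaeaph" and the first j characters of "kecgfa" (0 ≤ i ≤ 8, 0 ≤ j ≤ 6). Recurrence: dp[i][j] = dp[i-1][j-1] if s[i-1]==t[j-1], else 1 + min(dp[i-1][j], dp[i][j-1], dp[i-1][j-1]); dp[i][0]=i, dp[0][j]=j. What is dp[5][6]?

6

   ''  k  e  c  g  f  a
''  0  1  2  3  4  5  6
 j  1  1  2  3  4  5  6
 a  2  2  2  3  4  5  5
 j  3  3  3  3  4  5  6
 a  4  4  4  4  4  5  5
 e  5  5  4  5  5  5  6
 a  6  6  5  5  6  6  5
 p  7  7  6  6  6  7  6
 h  8  8  7  7  7  7  7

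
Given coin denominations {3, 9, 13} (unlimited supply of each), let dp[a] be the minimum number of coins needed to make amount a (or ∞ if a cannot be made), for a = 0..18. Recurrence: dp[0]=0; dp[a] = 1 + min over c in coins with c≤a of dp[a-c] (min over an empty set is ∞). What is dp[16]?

 a  0  1  2  3  4  5  6  7  8  9 10 11 12 13 14 15 16 17 18
dp  0  -  -  1  -  -  2  -  -  1  -  -  2  1  -  3  2  -  2
(- denotes ∞ / unreachable)

2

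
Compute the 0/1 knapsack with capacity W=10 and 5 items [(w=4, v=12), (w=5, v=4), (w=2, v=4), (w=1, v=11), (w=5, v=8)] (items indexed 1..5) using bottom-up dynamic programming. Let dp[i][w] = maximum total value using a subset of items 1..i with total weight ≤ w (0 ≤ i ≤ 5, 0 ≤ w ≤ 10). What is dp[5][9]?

i\w   0   1   2   3   4   5   6   7   8   9  10
  0   0   0   0   0   0   0   0   0   0   0   0
  1   0   0   0   0  12  12  12  12  12  12  12
  2   0   0   0   0  12  12  12  12  12  16  16
  3   0   0   4   4  12  12  16  16  16  16  16
  4   0  11  11  15  15  23  23  27  27  27  27
  5   0  11  11  15  15  23  23  27  27  27  31

27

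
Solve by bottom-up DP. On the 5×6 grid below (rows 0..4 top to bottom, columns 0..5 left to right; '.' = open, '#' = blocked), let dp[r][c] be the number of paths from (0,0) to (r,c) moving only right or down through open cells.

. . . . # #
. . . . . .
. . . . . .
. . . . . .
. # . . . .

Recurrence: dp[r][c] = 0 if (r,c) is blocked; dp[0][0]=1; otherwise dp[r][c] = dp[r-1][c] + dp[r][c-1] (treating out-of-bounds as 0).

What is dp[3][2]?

10

r\c   0   1   2   3   4   5
  0   1   1   1   1   0   0
  1   1   2   3   4   4   4
  2   1   3   6  10  14  18
  3   1   4  10  20  34  52
  4   1   0  10  30  64 116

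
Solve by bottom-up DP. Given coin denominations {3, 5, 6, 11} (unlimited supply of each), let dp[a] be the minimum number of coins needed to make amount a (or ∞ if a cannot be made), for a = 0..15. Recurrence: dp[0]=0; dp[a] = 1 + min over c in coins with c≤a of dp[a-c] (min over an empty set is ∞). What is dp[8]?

 a  0  1  2  3  4  5  6  7  8  9 10 11 12 13 14 15
dp  0  -  -  1  -  1  1  -  2  2  2  1  2  3  2  3
(- denotes ∞ / unreachable)

2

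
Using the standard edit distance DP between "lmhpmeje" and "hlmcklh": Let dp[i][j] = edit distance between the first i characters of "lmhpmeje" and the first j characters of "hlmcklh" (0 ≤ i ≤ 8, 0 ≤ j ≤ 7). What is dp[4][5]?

3

   ''  h  l  m  c  k  l  h
''  0  1  2  3  4  5  6  7
 l  1  1  1  2  3  4  5  6
 m  2  2  2  1  2  3  4  5
 h  3  2  3  2  2  3  4  4
 p  4  3  3  3  3  3  4  5
 m  5  4  4  3  4  4  4  5
 e  6  5  5  4  4  5  5  5
 j  7  6  6  5  5  5  6  6
 e  8  7  7  6  6  6  6  7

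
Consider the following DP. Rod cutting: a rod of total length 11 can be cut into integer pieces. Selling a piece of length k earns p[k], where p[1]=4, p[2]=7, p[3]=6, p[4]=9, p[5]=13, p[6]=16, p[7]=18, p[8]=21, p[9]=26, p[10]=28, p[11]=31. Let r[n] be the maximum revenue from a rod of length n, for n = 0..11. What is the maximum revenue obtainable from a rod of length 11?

   n    0    1    2    3    4    5    6    7    8    9   10   11
r[n]    0    4    8   12   16   20   24   28   32   36   40   44

44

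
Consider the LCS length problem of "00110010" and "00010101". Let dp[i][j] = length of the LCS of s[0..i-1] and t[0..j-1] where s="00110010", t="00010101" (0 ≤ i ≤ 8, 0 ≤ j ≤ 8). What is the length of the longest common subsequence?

   ''  0  0  0  1  0  1  0  1
''  0  0  0  0  0  0  0  0  0
 0  0  1  1  1  1  1  1  1  1
 0  0  1  2  2  2  2  2  2  2
 1  0  1  2  2  3  3  3  3  3
 1  0  1  2  2  3  3  4  4  4
 0  0  1  2  3  3  4  4  5  5
 0  0  1  2  3  3  4  4  5  5
 1  0  1  2  3  4  4  5  5  6
 0  0  1  2  3  4  5  5  6  6

6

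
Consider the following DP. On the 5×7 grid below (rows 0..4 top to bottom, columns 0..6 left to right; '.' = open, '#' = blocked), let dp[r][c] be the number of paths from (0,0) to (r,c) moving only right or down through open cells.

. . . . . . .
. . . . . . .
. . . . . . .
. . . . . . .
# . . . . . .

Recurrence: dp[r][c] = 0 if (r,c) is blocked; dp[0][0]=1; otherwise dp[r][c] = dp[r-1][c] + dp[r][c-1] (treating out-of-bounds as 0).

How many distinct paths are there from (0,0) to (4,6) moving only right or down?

r\c   0   1   2   3   4   5   6
  0   1   1   1   1   1   1   1
  1   1   2   3   4   5   6   7
  2   1   3   6  10  15  21  28
  3   1   4  10  20  35  56  84
  4   0   4  14  34  69 125 209

209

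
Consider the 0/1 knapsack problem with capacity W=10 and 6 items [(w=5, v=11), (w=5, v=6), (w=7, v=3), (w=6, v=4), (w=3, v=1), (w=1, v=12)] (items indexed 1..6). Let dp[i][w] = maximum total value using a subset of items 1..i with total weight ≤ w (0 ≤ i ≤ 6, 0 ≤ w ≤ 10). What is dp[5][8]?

i\w   0   1   2   3   4   5   6   7   8   9  10
  0   0   0   0   0   0   0   0   0   0   0   0
  1   0   0   0   0   0  11  11  11  11  11  11
  2   0   0   0   0   0  11  11  11  11  11  17
  3   0   0   0   0   0  11  11  11  11  11  17
  4   0   0   0   0   0  11  11  11  11  11  17
  5   0   0   0   1   1  11  11  11  12  12  17
  6   0  12  12  12  13  13  23  23  23  24  24

12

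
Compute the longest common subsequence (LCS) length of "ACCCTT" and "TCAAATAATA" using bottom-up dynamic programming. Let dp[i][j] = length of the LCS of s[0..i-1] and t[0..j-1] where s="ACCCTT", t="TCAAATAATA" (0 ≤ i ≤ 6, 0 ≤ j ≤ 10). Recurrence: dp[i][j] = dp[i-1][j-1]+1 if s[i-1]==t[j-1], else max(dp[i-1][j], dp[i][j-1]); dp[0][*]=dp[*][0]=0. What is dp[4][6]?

1

   ''  T  C  A  A  A  T  A  A  T  A
''  0  0  0  0  0  0  0  0  0  0  0
 A  0  0  0  1  1  1  1  1  1  1  1
 C  0  0  1  1  1  1  1  1  1  1  1
 C  0  0  1  1  1  1  1  1  1  1  1
 C  0  0  1  1  1  1  1  1  1  1  1
 T  0  1  1  1  1  1  2  2  2  2  2
 T  0  1  1  1  1  1  2  2  2  3  3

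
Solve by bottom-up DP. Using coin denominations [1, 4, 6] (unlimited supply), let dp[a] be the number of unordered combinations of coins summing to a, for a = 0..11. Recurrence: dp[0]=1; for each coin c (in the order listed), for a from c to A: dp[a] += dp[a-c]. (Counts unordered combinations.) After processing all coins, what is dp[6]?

after  coin     0     1     2     3     4     5     6     7     8     9    10    11
          1     1     1     1     1     1     1     1     1     1     1     1     1
          4     1     1     1     1     2     2     2     2     3     3     3     3
          6     1     1     1     1     2     2     3     3     4     4     5     5

3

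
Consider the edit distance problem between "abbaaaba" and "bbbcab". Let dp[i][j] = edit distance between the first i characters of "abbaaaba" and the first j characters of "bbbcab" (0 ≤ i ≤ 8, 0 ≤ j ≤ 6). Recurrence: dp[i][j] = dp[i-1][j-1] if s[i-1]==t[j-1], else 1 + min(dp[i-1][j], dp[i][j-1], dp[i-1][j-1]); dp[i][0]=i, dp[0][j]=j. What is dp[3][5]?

   ''  b  b  b  c  a  b
''  0  1  2  3  4  5  6
 a  1  1  2  3  4  4  5
 b  2  1  1  2  3  4  4
 b  3  2  1  1  2  3  4
 a  4  3  2  2  2  2  3
 a  5  4  3  3  3  2  3
 a  6  5  4  4  4  3  3
 b  7  6  5  4  5  4  3
 a  8  7  6  5  5  5  4

3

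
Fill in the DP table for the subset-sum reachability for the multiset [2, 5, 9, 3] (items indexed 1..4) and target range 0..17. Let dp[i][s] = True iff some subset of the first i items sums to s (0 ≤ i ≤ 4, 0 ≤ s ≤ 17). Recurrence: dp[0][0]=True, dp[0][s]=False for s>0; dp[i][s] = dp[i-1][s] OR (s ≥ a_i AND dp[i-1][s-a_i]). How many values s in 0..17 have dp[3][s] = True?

i\s   0   1   2   3   4   5   6   7   8   9  10  11  12  13  14  15  16  17
  0   T   F   F   F   F   F   F   F   F   F   F   F   F   F   F   F   F   F
  1   T   F   T   F   F   F   F   F   F   F   F   F   F   F   F   F   F   F
  2   T   F   T   F   F   T   F   T   F   F   F   F   F   F   F   F   F   F
  3   T   F   T   F   F   T   F   T   F   T   F   T   F   F   T   F   T   F
  4   T   F   T   T   F   T   F   T   T   T   T   T   T   F   T   F   T   T

8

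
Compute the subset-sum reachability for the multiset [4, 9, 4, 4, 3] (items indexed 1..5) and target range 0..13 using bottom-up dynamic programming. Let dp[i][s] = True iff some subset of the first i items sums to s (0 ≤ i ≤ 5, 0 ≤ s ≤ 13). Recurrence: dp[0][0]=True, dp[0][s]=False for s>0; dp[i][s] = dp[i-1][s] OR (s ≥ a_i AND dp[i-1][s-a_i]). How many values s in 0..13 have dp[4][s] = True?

i\s   0   1   2   3   4   5   6   7   8   9  10  11  12  13
  0   T   F   F   F   F   F   F   F   F   F   F   F   F   F
  1   T   F   F   F   T   F   F   F   F   F   F   F   F   F
  2   T   F   F   F   T   F   F   F   F   T   F   F   F   T
  3   T   F   F   F   T   F   F   F   T   T   F   F   F   T
  4   T   F   F   F   T   F   F   F   T   T   F   F   T   T
  5   T   F   F   T   T   F   F   T   T   T   F   T   T   T

6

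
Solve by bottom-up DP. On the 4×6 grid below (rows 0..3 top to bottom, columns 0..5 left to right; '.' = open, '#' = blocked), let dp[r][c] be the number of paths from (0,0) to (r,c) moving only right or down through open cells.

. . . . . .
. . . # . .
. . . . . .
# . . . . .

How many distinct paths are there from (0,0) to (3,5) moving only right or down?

r\c   0   1   2   3   4   5
  0   1   1   1   1   1   1
  1   1   2   3   0   1   2
  2   1   3   6   6   7   9
  3   0   3   9  15  22  31

31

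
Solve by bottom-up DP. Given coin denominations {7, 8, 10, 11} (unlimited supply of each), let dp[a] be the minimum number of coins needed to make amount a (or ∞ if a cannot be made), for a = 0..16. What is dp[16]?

 a  0  1  2  3  4  5  6  7  8  9 10 11 12 13 14 15 16
dp  0  -  -  -  -  -  -  1  1  -  1  1  -  -  2  2  2
(- denotes ∞ / unreachable)

2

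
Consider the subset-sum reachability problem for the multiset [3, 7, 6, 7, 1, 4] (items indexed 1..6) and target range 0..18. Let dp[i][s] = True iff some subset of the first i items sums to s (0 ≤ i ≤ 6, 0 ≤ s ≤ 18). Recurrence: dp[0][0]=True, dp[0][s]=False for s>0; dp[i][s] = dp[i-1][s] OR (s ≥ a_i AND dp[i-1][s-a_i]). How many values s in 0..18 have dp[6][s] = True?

i\s   0   1   2   3   4   5   6   7   8   9  10  11  12  13  14  15  16  17  18
  0   T   F   F   F   F   F   F   F   F   F   F   F   F   F   F   F   F   F   F
  1   T   F   F   T   F   F   F   F   F   F   F   F   F   F   F   F   F   F   F
  2   T   F   F   T   F   F   F   T   F   F   T   F   F   F   F   F   F   F   F
  3   T   F   F   T   F   F   T   T   F   T   T   F   F   T   F   F   T   F   F
  4   T   F   F   T   F   F   T   T   F   T   T   F   F   T   T   F   T   T   F
  5   T   T   F   T   T   F   T   T   T   T   T   T   F   T   T   T   T   T   T
  6   T   T   F   T   T   T   T   T   T   T   T   T   T   T   T   T   T   T   T

18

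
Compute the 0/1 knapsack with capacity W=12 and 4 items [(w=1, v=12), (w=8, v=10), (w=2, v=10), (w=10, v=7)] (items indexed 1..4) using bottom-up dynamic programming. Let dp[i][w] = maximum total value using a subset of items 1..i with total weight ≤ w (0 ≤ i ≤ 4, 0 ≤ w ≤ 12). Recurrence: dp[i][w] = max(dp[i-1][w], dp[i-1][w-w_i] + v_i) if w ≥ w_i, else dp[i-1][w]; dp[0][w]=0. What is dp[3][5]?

22

i\w   0   1   2   3   4   5   6   7   8   9  10  11  12
  0   0   0   0   0   0   0   0   0   0   0   0   0   0
  1   0  12  12  12  12  12  12  12  12  12  12  12  12
  2   0  12  12  12  12  12  12  12  12  22  22  22  22
  3   0  12  12  22  22  22  22  22  22  22  22  32  32
  4   0  12  12  22  22  22  22  22  22  22  22  32  32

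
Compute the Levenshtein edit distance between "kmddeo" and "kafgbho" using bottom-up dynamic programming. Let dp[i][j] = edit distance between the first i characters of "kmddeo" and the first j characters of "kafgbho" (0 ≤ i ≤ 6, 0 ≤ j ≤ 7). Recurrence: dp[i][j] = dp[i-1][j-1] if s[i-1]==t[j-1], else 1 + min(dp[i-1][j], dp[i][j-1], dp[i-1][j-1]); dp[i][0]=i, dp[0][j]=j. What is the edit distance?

   ''  k  a  f  g  b  h  o
''  0  1  2  3  4  5  6  7
 k  1  0  1  2  3  4  5  6
 m  2  1  1  2  3  4  5  6
 d  3  2  2  2  3  4  5  6
 d  4  3  3  3  3  4  5  6
 e  5  4  4  4  4  4  5  6
 o  6  5  5  5  5  5  5  5

5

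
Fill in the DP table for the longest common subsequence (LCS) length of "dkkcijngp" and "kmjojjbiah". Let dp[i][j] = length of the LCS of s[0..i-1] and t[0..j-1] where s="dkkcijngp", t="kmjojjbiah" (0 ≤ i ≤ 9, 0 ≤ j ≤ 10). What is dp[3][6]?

   ''  k  m  j  o  j  j  b  i  a  h
''  0  0  0  0  0  0  0  0  0  0  0
 d  0  0  0  0  0  0  0  0  0  0  0
 k  0  1  1  1  1  1  1  1  1  1  1
 k  0  1  1  1  1  1  1  1  1  1  1
 c  0  1  1  1  1  1  1  1  1  1  1
 i  0  1  1  1  1  1  1  1  2  2  2
 j  0  1  1  2  2  2  2  2  2  2  2
 n  0  1  1  2  2  2  2  2  2  2  2
 g  0  1  1  2  2  2  2  2  2  2  2
 p  0  1  1  2  2  2  2  2  2  2  2

1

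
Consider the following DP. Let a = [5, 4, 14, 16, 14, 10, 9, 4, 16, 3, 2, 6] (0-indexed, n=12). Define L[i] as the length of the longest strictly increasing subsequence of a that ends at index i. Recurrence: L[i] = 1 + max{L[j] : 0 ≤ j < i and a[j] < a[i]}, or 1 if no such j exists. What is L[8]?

   i    0    1    2    3    4    5    6    7    8    9   10   11
a[i]    5    4   14   16   14   10    9    4   16    3    2    6
L[i]    1    1    2    3    2    2    2    1    3    1    1    2

3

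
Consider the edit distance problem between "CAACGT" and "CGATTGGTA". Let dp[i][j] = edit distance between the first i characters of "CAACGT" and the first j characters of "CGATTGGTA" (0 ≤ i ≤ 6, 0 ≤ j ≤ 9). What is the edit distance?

   ''  C  G  A  T  T  G  G  T  A
''  0  1  2  3  4  5  6  7  8  9
 C  1  0  1  2  3  4  5  6  7  8
 A  2  1  1  1  2  3  4  5  6  7
 A  3  2  2  1  2  3  4  5  6  6
 C  4  3  3  2  2  3  4  5  6  7
 G  5  4  3  3  3  3  3  4  5  6
 T  6  5  4  4  3  3  4  4  4  5

5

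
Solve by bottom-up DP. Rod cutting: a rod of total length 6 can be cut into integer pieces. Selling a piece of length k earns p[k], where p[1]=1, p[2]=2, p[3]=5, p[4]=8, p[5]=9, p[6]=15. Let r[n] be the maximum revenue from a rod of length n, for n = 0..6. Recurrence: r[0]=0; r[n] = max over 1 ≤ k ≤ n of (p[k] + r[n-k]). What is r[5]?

9

   n    0    1    2    3    4    5    6
r[n]    0    1    2    5    8    9   15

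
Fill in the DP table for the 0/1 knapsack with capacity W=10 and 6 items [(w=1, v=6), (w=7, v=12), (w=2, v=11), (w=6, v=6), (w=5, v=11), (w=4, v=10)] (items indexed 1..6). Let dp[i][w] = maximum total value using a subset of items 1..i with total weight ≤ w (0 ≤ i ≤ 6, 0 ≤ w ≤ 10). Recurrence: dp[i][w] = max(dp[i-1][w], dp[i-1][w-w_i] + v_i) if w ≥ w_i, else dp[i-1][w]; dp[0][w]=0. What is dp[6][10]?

i\w   0   1   2   3   4   5   6   7   8   9  10
  0   0   0   0   0   0   0   0   0   0   0   0
  1   0   6   6   6   6   6   6   6   6   6   6
  2   0   6   6   6   6   6   6  12  18  18  18
  3   0   6  11  17  17  17  17  17  18  23  29
  4   0   6  11  17  17  17  17  17  18  23  29
  5   0   6  11  17  17  17  17  22  28  28  29
  6   0   6  11  17  17  17  21  27  28  28  29

29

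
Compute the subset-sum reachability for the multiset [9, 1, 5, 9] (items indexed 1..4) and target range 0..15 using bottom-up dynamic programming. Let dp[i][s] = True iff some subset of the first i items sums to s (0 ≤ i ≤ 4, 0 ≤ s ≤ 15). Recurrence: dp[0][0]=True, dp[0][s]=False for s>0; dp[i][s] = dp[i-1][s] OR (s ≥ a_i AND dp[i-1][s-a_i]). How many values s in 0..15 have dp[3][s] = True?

8

i\s   0   1   2   3   4   5   6   7   8   9  10  11  12  13  14  15
  0   T   F   F   F   F   F   F   F   F   F   F   F   F   F   F   F
  1   T   F   F   F   F   F   F   F   F   T   F   F   F   F   F   F
  2   T   T   F   F   F   F   F   F   F   T   T   F   F   F   F   F
  3   T   T   F   F   F   T   T   F   F   T   T   F   F   F   T   T
  4   T   T   F   F   F   T   T   F   F   T   T   F   F   F   T   T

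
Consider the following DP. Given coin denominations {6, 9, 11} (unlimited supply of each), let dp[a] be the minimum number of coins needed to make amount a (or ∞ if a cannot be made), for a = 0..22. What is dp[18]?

 a  0  1  2  3  4  5  6  7  8  9 10 11 12 13 14 15 16 17 18 19 20 21 22
dp  0  -  -  -  -  -  1  -  -  1  -  1  2  -  -  2  -  2  2  -  2  3  2
(- denotes ∞ / unreachable)

2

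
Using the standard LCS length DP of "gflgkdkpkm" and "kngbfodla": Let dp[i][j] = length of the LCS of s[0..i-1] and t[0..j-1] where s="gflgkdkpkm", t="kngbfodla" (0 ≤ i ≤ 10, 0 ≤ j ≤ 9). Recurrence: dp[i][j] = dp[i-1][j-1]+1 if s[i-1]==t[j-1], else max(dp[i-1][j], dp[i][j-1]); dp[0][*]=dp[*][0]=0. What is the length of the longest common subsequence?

   ''  k  n  g  b  f  o  d  l  a
''  0  0  0  0  0  0  0  0  0  0
 g  0  0  0  1  1  1  1  1  1  1
 f  0  0  0  1  1  2  2  2  2  2
 l  0  0  0  1  1  2  2  2  3  3
 g  0  0  0  1  1  2  2  2  3  3
 k  0  1  1  1  1  2  2  2  3  3
 d  0  1  1  1  1  2  2  3  3  3
 k  0  1  1  1  1  2  2  3  3  3
 p  0  1  1  1  1  2  2  3  3  3
 k  0  1  1  1  1  2  2  3  3  3
 m  0  1  1  1  1  2  2  3  3  3

3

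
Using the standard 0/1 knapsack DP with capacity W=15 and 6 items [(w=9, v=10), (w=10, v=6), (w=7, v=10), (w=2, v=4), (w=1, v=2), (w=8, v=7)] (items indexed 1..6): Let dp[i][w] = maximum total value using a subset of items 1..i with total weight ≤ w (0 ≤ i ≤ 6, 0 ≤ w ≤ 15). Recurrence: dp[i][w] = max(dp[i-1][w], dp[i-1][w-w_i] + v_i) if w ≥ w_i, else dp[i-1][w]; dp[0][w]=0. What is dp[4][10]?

14

i\w   0   1   2   3   4   5   6   7   8   9  10  11  12  13  14  15
  0   0   0   0   0   0   0   0   0   0   0   0   0   0   0   0   0
  1   0   0   0   0   0   0   0   0   0  10  10  10  10  10  10  10
  2   0   0   0   0   0   0   0   0   0  10  10  10  10  10  10  10
  3   0   0   0   0   0   0   0  10  10  10  10  10  10  10  10  10
  4   0   0   4   4   4   4   4  10  10  14  14  14  14  14  14  14
  5   0   2   4   6   6   6   6  10  12  14  16  16  16  16  16  16
  6   0   2   4   6   6   6   6  10  12  14  16  16  16  16  16  17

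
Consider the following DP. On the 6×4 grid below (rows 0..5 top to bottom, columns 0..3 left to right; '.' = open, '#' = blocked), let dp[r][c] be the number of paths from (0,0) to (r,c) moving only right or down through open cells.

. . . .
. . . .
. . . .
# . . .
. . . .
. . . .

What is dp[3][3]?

19

r\c   0   1   2   3
  0   1   1   1   1
  1   1   2   3   4
  2   1   3   6  10
  3   0   3   9  19
  4   0   3  12  31
  5   0   3  15  46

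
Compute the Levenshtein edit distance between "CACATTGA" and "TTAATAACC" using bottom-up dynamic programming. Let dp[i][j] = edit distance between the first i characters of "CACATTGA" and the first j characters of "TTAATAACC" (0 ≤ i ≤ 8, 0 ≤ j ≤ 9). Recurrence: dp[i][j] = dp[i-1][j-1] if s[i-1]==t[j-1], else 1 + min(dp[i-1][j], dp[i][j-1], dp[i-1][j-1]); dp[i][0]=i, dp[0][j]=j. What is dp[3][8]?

6

   ''  T  T  A  A  T  A  A  C  C
''  0  1  2  3  4  5  6  7  8  9
 C  1  1  2  3  4  5  6  7  7  8
 A  2  2  2  2  3  4  5  6  7  8
 C  3  3  3  3  3  4  5  6  6  7
 A  4  4  4  3  3  4  4  5  6  7
 T  5  4  4  4  4  3  4  5  6  7
 T  6  5  4  5  5  4  4  5  6  7
 G  7  6  5  5  6  5  5  5  6  7
 A  8  7  6  5  5  6  5  5  6  7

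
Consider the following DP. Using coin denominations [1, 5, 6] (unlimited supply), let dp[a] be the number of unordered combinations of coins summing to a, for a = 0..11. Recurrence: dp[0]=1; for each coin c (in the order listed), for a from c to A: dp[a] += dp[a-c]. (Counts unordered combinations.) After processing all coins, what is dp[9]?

3

after  coin     0     1     2     3     4     5     6     7     8     9    10    11
          1     1     1     1     1     1     1     1     1     1     1     1     1
          5     1     1     1     1     1     2     2     2     2     2     3     3
          6     1     1     1     1     1     2     3     3     3     3     4     5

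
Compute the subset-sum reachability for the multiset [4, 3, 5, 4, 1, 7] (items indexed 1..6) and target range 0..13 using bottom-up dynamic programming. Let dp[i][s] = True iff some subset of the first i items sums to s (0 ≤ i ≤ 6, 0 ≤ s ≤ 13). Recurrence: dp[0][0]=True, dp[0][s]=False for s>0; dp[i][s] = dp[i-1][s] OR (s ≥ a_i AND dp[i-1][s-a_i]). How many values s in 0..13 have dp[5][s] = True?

i\s   0   1   2   3   4   5   6   7   8   9  10  11  12  13
  0   T   F   F   F   F   F   F   F   F   F   F   F   F   F
  1   T   F   F   F   T   F   F   F   F   F   F   F   F   F
  2   T   F   F   T   T   F   F   T   F   F   F   F   F   F
  3   T   F   F   T   T   T   F   T   T   T   F   F   T   F
  4   T   F   F   T   T   T   F   T   T   T   F   T   T   T
  5   T   T   F   T   T   T   T   T   T   T   T   T   T   T
  6   T   T   F   T   T   T   T   T   T   T   T   T   T   T

13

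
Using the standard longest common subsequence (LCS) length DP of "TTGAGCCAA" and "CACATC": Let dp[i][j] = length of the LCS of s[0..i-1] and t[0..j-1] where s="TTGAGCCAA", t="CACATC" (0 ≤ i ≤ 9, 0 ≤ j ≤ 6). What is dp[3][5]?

1

   ''  C  A  C  A  T  C
''  0  0  0  0  0  0  0
 T  0  0  0  0  0  1  1
 T  0  0  0  0  0  1  1
 G  0  0  0  0  0  1  1
 A  0  0  1  1  1  1  1
 G  0  0  1  1  1  1  1
 C  0  1  1  2  2  2  2
 C  0  1  1  2  2  2  3
 A  0  1  2  2  3  3  3
 A  0  1  2  2  3  3  3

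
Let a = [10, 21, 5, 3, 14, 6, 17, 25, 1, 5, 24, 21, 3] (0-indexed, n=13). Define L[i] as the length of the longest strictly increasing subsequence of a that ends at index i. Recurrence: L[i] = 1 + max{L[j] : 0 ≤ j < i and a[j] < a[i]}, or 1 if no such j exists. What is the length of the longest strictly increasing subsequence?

   i    0    1    2    3    4    5    6    7    8    9   10   11   12
a[i]   10   21    5    3   14    6   17   25    1    5   24   21    3
L[i]    1    2    1    1    2    2    3    4    1    2    4    4    2

4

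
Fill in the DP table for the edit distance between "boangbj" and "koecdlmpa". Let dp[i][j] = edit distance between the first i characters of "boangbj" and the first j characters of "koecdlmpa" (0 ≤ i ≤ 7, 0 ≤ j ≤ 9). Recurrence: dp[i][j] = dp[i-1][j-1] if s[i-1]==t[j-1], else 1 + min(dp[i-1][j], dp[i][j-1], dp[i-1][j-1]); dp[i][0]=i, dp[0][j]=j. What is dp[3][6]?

5

   ''  k  o  e  c  d  l  m  p  a
''  0  1  2  3  4  5  6  7  8  9
 b  1  1  2  3  4  5  6  7  8  9
 o  2  2  1  2  3  4  5  6  7  8
 a  3  3  2  2  3  4  5  6  7  7
 n  4  4  3  3  3  4  5  6  7  8
 g  5  5  4  4  4  4  5  6  7  8
 b  6  6  5  5  5  5  5  6  7  8
 j  7  7  6  6  6  6  6  6  7  8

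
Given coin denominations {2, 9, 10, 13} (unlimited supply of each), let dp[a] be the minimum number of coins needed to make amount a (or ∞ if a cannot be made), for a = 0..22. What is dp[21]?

 a  0  1  2  3  4  5  6  7  8  9 10 11 12 13 14 15 16 17 18 19 20 21 22
dp  0  -  1  -  2  -  3  -  4  1  1  2  2  1  3  2  4  3  2  2  2  3  2
(- denotes ∞ / unreachable)

3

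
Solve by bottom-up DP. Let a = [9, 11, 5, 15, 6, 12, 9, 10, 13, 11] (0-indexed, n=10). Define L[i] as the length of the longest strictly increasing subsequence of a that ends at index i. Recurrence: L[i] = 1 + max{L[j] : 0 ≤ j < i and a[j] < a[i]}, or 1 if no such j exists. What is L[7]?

   i    0    1    2    3    4    5    6    7    8    9
a[i]    9   11    5   15    6   12    9   10   13   11
L[i]    1    2    1    3    2    3    3    4    5    5

4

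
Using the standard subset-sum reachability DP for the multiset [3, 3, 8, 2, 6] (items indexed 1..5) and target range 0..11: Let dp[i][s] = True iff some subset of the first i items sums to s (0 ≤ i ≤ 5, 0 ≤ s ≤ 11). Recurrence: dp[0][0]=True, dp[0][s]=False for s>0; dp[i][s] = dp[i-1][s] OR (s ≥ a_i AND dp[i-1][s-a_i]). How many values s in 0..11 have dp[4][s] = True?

8

i\s   0   1   2   3   4   5   6   7   8   9  10  11
  0   T   F   F   F   F   F   F   F   F   F   F   F
  1   T   F   F   T   F   F   F   F   F   F   F   F
  2   T   F   F   T   F   F   T   F   F   F   F   F
  3   T   F   F   T   F   F   T   F   T   F   F   T
  4   T   F   T   T   F   T   T   F   T   F   T   T
  5   T   F   T   T   F   T   T   F   T   T   T   T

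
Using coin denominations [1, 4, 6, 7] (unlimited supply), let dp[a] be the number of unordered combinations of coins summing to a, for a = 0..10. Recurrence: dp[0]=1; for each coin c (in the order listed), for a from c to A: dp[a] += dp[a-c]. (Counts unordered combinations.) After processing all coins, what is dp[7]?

after  coin     0     1     2     3     4     5     6     7     8     9    10
          1     1     1     1     1     1     1     1     1     1     1     1
          4     1     1     1     1     2     2     2     2     3     3     3
          6     1     1     1     1     2     2     3     3     4     4     5
          7     1     1     1     1     2     2     3     4     5     5     6

4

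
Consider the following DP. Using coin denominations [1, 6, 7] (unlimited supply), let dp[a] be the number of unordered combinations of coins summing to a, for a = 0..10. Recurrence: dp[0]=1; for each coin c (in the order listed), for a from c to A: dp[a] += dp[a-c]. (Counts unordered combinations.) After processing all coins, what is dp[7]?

3

after  coin     0     1     2     3     4     5     6     7     8     9    10
          1     1     1     1     1     1     1     1     1     1     1     1
          6     1     1     1     1     1     1     2     2     2     2     2
          7     1     1     1     1     1     1     2     3     3     3     3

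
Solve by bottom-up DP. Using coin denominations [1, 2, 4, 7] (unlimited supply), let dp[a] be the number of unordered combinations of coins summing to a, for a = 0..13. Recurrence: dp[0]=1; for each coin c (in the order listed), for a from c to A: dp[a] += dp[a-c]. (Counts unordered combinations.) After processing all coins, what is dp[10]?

after  coin     0     1     2     3     4     5     6     7     8     9    10    11    12    13
          1     1     1     1     1     1     1     1     1     1     1     1     1     1     1
          2     1     1     2     2     3     3     4     4     5     5     6     6     7     7
          4     1     1     2     2     4     4     6     6     9     9    12    12    16    16
          7     1     1     2     2     4     4     6     7    10    11    14    16    20    22

14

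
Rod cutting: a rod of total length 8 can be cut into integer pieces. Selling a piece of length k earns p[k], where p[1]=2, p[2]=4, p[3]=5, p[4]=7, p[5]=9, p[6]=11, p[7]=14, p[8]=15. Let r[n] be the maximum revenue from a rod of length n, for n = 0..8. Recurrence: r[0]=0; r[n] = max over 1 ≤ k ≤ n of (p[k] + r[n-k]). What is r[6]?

   n    0    1    2    3    4    5    6    7    8
r[n]    0    2    4    6    8   10   12   14   16

12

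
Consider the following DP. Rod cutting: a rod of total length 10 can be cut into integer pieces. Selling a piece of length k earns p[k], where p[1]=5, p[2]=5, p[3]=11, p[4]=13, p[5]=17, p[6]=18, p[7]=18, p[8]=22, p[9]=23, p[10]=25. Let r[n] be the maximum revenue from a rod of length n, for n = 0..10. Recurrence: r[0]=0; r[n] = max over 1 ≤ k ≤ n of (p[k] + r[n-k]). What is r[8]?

40

   n    0    1    2    3    4    5    6    7    8    9   10
r[n]    0    5   10   15   20   25   30   35   40   45   50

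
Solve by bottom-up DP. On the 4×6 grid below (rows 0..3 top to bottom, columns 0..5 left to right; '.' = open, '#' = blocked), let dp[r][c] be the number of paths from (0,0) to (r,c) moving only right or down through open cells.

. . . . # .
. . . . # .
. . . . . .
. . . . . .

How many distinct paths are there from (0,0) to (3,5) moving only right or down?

r\c   0   1   2   3   4   5
  0   1   1   1   1   0   0
  1   1   2   3   4   0   0
  2   1   3   6  10  10  10
  3   1   4  10  20  30  40

40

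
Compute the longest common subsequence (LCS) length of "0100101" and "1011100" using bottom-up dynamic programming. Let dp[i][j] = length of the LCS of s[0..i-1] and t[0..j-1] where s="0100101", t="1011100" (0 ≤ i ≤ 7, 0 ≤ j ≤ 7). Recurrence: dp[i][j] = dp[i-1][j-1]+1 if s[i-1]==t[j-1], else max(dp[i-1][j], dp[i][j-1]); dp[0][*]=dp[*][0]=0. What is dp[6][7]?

   ''  1  0  1  1  1  0  0
''  0  0  0  0  0  0  0  0
 0  0  0  1  1  1  1  1  1
 1  0  1  1  2  2  2  2  2
 0  0  1  2  2  2  2  3  3
 0  0  1  2  2  2  2  3  4
 1  0  1  2  3  3  3  3  4
 0  0  1  2  3  3  3  4  4
 1  0  1  2  3  4  4  4  4

4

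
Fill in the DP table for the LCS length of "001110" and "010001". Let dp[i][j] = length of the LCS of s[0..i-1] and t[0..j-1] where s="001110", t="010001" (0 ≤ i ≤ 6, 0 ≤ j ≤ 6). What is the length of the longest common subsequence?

3

   ''  0  1  0  0  0  1
''  0  0  0  0  0  0  0
 0  0  1  1  1  1  1  1
 0  0  1  1  2  2  2  2
 1  0  1  2  2  2  2  3
 1  0  1  2  2  2  2  3
 1  0  1  2  2  2  2  3
 0  0  1  2  3  3  3  3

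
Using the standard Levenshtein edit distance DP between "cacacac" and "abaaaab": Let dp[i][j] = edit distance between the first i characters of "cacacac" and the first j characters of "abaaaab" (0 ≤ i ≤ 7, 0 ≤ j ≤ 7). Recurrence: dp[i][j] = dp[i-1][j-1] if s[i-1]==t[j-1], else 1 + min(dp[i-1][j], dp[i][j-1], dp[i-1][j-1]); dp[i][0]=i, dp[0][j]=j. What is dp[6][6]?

   ''  a  b  a  a  a  a  b
''  0  1  2  3  4  5  6  7
 c  1  1  2  3  4  5  6  7
 a  2  1  2  2  3  4  5  6
 c  3  2  2  3  3  4  5  6
 a  4  3  3  2  3  3  4  5
 c  5  4  4  3  3  4  4  5
 a  6  5  5  4  3  3  4  5
 c  7  6  6  5  4  4  4  5

4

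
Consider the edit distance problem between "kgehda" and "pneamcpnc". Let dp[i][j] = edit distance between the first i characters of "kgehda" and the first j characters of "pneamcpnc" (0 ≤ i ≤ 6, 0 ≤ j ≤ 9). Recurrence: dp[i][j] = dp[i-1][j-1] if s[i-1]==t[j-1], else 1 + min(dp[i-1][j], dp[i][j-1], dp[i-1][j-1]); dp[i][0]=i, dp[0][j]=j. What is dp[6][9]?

8

   ''  p  n  e  a  m  c  p  n  c
''  0  1  2  3  4  5  6  7  8  9
 k  1  1  2  3  4  5  6  7  8  9
 g  2  2  2  3  4  5  6  7  8  9
 e  3  3  3  2  3  4  5  6  7  8
 h  4  4  4  3  3  4  5  6  7  8
 d  5  5  5  4  4  4  5  6  7  8
 a  6  6  6  5  4  5  5  6  7  8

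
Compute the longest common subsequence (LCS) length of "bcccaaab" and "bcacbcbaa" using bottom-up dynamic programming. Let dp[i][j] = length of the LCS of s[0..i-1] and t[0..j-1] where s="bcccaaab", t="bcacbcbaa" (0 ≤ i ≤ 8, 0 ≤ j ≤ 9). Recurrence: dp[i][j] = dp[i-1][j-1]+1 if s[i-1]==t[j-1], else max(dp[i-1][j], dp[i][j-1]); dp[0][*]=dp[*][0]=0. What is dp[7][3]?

   ''  b  c  a  c  b  c  b  a  a
''  0  0  0  0  0  0  0  0  0  0
 b  0  1  1  1  1  1  1  1  1  1
 c  0  1  2  2  2  2  2  2  2  2
 c  0  1  2  2  3  3  3  3  3  3
 c  0  1  2  2  3  3  4  4  4  4
 a  0  1  2  3  3  3  4  4  5  5
 a  0  1  2  3  3  3  4  4  5  6
 a  0  1  2  3  3  3  4  4  5  6
 b  0  1  2  3  3  4  4  5  5  6

3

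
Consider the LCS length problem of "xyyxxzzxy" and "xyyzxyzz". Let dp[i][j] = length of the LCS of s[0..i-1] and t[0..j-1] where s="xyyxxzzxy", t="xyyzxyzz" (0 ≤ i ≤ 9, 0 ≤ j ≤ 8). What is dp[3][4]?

   ''  x  y  y  z  x  y  z  z
''  0  0  0  0  0  0  0  0  0
 x  0  1  1  1  1  1  1  1  1
 y  0  1  2  2  2  2  2  2  2
 y  0  1  2  3  3  3  3  3  3
 x  0  1  2  3  3  4  4  4  4
 x  0  1  2  3  3  4  4  4  4
 z  0  1  2  3  4  4  4  5  5
 z  0  1  2  3  4  4  4  5  6
 x  0  1  2  3  4  5  5  5  6
 y  0  1  2  3  4  5  6  6  6

3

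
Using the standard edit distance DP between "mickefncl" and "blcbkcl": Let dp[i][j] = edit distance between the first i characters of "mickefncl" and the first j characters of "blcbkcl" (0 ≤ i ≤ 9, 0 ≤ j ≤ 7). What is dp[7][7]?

   ''  b  l  c  b  k  c  l
''  0  1  2  3  4  5  6  7
 m  1  1  2  3  4  5  6  7
 i  2  2  2  3  4  5  6  7
 c  3  3  3  2  3  4  5  6
 k  4  4  4  3  3  3  4  5
 e  5  5  5  4  4  4  4  5
 f  6  6  6  5  5  5  5  5
 n  7  7  7  6  6  6  6  6
 c  8  8  8  7  7  7  6  7
 l  9  9  8  8  8  8  7  6

6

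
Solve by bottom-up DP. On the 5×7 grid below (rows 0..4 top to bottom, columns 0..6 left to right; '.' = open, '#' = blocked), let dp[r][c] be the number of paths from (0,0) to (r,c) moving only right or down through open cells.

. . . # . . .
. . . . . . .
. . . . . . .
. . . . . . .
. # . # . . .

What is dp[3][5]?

46

r\c   0   1   2   3   4   5   6
  0   1   1   1   0   0   0   0
  1   1   2   3   3   3   3   3
  2   1   3   6   9  12  15  18
  3   1   4  10  19  31  46  64
  4   1   0  10   0  31  77 141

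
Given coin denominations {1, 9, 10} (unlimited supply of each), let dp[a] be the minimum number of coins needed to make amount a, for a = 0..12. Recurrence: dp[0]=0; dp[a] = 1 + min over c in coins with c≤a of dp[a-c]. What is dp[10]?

1

 a  0  1  2  3  4  5  6  7  8  9 10 11 12
dp  0  1  2  3  4  5  6  7  8  1  1  2  3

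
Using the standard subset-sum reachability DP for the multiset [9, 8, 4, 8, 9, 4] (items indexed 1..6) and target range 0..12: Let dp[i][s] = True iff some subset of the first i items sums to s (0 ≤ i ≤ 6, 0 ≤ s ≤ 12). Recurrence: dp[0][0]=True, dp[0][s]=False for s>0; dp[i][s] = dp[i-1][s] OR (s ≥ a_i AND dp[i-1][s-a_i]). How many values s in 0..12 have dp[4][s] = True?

5

i\s   0   1   2   3   4   5   6   7   8   9  10  11  12
  0   T   F   F   F   F   F   F   F   F   F   F   F   F
  1   T   F   F   F   F   F   F   F   F   T   F   F   F
  2   T   F   F   F   F   F   F   F   T   T   F   F   F
  3   T   F   F   F   T   F   F   F   T   T   F   F   T
  4   T   F   F   F   T   F   F   F   T   T   F   F   T
  5   T   F   F   F   T   F   F   F   T   T   F   F   T
  6   T   F   F   F   T   F   F   F   T   T   F   F   T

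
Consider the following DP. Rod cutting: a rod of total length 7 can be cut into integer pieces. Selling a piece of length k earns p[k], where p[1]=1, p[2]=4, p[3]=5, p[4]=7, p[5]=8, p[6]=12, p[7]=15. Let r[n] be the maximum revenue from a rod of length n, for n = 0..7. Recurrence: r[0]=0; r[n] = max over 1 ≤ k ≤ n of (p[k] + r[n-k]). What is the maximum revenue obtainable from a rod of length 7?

15

   n    0    1    2    3    4    5    6    7
r[n]    0    1    4    5    8    9   12   15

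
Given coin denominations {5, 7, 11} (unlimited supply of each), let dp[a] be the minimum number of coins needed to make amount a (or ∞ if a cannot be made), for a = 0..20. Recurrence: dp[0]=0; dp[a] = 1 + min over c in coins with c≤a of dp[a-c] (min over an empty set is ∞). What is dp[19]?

 a  0  1  2  3  4  5  6  7  8  9 10 11 12 13 14 15 16 17 18 19 20
dp  0  -  -  -  -  1  -  1  -  -  2  1  2  -  2  3  2  3  2  3  4
(- denotes ∞ / unreachable)

3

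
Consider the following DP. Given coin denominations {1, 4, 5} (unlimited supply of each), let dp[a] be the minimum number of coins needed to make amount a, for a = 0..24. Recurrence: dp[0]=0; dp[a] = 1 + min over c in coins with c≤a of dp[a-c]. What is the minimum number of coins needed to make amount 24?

 a  0  1  2  3  4  5  6  7  8  9 10 11 12 13 14 15 16 17 18 19 20 21 22 23 24
dp  0  1  2  3  1  1  2  3  2  2  2  3  3  3  3  3  4  4  4  4  4  5  5  5  5

5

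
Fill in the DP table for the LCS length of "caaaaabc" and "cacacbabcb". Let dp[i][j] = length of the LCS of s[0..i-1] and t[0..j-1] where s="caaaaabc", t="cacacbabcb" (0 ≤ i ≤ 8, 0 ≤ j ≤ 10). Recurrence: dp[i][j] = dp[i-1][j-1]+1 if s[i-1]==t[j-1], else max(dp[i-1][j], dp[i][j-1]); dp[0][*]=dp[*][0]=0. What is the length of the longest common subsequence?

   ''  c  a  c  a  c  b  a  b  c  b
''  0  0  0  0  0  0  0  0  0  0  0
 c  0  1  1  1  1  1  1  1  1  1  1
 a  0  1  2  2  2  2  2  2  2  2  2
 a  0  1  2  2  3  3  3  3  3  3  3
 a  0  1  2  2  3  3  3  4  4  4  4
 a  0  1  2  2  3  3  3  4  4  4  4
 a  0  1  2  2  3  3  3  4  4  4  4
 b  0  1  2  2  3  3  4  4  5  5  5
 c  0  1  2  3  3  4  4  4  5  6  6

6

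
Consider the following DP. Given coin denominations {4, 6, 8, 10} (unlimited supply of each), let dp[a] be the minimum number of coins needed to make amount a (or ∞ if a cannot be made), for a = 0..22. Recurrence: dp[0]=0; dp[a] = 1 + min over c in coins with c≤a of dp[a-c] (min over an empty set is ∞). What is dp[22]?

 a  0  1  2  3  4  5  6  7  8  9 10 11 12 13 14 15 16 17 18 19 20 21 22
dp  0  -  -  -  1  -  1  -  1  -  1  -  2  -  2  -  2  -  2  -  2  -  3
(- denotes ∞ / unreachable)

3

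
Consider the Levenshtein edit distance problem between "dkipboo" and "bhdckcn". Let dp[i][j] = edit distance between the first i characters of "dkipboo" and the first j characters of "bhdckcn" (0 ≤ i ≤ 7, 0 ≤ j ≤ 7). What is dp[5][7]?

   ''  b  h  d  c  k  c  n
''  0  1  2  3  4  5  6  7
 d  1  1  2  2  3  4  5  6
 k  2  2  2  3  3  3  4  5
 i  3  3  3  3  4  4  4  5
 p  4  4  4  4  4  5  5  5
 b  5  4  5  5  5  5  6  6
 o  6  5  5  6  6  6  6  7
 o  7  6  6  6  7  7  7  7

6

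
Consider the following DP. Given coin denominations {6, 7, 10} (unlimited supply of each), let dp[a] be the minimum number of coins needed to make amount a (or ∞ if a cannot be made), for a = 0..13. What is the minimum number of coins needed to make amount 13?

 a  0  1  2  3  4  5  6  7  8  9 10 11 12 13
dp  0  -  -  -  -  -  1  1  -  -  1  -  2  2
(- denotes ∞ / unreachable)

2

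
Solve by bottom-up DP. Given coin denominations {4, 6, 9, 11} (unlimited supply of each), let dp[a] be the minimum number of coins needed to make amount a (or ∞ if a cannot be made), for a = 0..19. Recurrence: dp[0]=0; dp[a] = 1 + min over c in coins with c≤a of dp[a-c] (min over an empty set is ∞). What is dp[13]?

 a  0  1  2  3  4  5  6  7  8  9 10 11 12 13 14 15 16 17 18 19
dp  0  -  -  -  1  -  1  -  2  1  2  1  2  2  3  2  3  2  2  3
(- denotes ∞ / unreachable)

2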